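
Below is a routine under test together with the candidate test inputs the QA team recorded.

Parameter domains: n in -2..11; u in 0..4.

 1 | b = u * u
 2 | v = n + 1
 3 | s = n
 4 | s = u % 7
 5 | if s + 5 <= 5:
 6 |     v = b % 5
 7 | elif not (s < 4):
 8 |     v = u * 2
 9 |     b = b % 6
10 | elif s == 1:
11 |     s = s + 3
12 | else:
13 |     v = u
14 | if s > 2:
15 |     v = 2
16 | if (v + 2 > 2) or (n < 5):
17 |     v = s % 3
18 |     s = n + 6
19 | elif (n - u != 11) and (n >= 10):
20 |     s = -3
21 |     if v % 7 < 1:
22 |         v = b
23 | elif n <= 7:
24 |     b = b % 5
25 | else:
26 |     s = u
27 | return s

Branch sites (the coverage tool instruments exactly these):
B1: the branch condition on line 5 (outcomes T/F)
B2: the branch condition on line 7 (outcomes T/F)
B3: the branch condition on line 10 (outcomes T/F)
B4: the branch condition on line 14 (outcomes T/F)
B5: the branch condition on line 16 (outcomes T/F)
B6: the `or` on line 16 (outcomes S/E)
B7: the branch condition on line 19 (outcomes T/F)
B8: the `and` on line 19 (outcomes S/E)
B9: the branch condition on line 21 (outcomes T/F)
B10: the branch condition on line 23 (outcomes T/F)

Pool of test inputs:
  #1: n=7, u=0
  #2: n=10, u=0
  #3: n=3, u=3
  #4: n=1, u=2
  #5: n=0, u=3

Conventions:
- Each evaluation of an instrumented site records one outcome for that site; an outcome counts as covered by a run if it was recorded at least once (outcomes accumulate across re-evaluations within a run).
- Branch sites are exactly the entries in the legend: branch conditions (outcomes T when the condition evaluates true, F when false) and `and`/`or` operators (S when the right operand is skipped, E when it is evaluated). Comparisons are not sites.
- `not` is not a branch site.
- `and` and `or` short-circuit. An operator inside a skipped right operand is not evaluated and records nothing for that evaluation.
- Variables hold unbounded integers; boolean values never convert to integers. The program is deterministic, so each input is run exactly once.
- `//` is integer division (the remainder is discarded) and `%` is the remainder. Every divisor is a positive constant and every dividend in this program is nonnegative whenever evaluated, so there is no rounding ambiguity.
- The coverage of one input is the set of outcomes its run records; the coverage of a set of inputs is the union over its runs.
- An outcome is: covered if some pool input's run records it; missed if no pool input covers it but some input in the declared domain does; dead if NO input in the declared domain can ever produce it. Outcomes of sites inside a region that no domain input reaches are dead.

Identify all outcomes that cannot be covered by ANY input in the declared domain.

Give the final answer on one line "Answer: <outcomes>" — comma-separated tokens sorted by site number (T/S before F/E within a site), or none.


checking every outcome against all 70 domain inputs:
  B9=F: no domain input ever produces it -> dead
  reachable outcomes have witnesses, e.g. B1=T (e.g. n=-2, u=0), B1=F (e.g. n=-2, u=1), B2=T (e.g. n=-2, u=4), B2=F (e.g. n=-2, u=1)
Answer: B9=F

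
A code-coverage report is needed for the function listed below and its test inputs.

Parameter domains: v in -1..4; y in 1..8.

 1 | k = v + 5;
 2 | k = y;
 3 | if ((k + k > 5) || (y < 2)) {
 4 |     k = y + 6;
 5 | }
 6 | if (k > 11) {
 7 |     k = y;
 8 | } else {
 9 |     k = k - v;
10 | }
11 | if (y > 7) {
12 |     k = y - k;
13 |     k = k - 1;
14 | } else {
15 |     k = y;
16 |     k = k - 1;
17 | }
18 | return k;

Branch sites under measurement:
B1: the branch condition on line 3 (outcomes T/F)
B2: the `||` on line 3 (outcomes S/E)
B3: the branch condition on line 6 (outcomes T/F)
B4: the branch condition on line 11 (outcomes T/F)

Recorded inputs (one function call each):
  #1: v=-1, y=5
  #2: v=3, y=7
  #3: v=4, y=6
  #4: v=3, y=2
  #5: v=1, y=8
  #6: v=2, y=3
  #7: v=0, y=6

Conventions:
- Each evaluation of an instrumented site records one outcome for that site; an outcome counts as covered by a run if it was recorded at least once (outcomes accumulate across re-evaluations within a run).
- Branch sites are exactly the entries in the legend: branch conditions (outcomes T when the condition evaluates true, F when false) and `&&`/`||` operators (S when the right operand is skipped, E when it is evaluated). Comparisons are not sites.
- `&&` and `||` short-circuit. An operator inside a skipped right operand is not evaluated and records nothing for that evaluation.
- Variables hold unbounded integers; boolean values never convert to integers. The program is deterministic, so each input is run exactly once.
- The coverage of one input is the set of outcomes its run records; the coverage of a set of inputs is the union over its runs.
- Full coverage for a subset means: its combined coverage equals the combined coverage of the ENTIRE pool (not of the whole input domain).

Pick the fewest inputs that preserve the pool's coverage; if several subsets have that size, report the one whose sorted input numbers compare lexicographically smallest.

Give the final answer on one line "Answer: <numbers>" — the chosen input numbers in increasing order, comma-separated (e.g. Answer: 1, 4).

#1 (v=-1, y=5) -> covered: B1=T, B2=S, B3=F, B4=F
#2 (v=3, y=7) -> covered: B1=T, B2=S, B3=T, B4=F
#3 (v=4, y=6) -> covered: B1=T, B2=S, B3=T, B4=F
#4 (v=3, y=2) -> covered: B1=F, B2=E, B3=F, B4=F
#5 (v=1, y=8) -> covered: B1=T, B2=S, B3=T, B4=T
#6 (v=2, y=3) -> covered: B1=T, B2=S, B3=F, B4=F
#7 (v=0, y=6) -> covered: B1=T, B2=S, B3=T, B4=F
together the pool reaches 8 outcomes: B1=T, B1=F, B2=S, B2=E, B3=T, B3=F, B4=T, B4=F
every size-1 subset falls short of the 8 outcomes (best: 4/8)
the canonical winner is {4, 5}: size 2, full 8-outcome coverage, earliest index list among size-2 covers

Answer: 4, 5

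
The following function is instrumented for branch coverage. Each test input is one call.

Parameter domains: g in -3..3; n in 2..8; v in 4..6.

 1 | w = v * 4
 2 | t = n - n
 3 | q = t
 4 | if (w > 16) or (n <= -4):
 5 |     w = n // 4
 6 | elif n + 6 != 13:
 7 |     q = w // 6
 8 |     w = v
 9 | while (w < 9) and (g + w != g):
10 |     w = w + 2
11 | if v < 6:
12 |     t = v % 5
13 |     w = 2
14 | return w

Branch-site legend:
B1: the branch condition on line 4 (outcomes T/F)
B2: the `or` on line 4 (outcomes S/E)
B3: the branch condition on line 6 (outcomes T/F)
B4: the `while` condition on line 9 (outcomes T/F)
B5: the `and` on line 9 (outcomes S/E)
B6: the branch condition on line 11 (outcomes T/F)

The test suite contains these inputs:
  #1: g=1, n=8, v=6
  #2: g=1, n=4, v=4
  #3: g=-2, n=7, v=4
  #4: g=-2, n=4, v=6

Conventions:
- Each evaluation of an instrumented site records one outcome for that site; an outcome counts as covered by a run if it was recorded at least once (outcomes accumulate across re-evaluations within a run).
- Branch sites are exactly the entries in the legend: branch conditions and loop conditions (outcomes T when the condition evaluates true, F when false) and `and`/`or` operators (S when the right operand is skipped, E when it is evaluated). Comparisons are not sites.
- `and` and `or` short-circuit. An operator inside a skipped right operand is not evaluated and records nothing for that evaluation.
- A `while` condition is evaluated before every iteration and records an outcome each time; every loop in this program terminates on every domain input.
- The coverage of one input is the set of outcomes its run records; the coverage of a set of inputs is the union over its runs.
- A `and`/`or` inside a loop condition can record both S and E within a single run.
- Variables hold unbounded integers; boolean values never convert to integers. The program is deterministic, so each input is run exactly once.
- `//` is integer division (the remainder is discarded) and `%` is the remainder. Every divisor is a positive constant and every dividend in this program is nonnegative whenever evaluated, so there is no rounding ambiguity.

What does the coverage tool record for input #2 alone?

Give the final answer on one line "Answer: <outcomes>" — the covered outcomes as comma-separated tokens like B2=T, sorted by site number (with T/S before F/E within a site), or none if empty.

Running input #2 (g=1, n=4, v=4), event by event:
  B2->E, B1->F, B3->T, B5->E, B4->T, B5->E, B4->T, B5->E, B4->T, B5->S
  B4->F, B6->T
collecting distinct outcomes: B1=F, B2=E, B3=T, B4=T, B4=F, B5=S, B5=E, B6=T

Answer: B1=F, B2=E, B3=T, B4=T, B4=F, B5=S, B5=E, B6=T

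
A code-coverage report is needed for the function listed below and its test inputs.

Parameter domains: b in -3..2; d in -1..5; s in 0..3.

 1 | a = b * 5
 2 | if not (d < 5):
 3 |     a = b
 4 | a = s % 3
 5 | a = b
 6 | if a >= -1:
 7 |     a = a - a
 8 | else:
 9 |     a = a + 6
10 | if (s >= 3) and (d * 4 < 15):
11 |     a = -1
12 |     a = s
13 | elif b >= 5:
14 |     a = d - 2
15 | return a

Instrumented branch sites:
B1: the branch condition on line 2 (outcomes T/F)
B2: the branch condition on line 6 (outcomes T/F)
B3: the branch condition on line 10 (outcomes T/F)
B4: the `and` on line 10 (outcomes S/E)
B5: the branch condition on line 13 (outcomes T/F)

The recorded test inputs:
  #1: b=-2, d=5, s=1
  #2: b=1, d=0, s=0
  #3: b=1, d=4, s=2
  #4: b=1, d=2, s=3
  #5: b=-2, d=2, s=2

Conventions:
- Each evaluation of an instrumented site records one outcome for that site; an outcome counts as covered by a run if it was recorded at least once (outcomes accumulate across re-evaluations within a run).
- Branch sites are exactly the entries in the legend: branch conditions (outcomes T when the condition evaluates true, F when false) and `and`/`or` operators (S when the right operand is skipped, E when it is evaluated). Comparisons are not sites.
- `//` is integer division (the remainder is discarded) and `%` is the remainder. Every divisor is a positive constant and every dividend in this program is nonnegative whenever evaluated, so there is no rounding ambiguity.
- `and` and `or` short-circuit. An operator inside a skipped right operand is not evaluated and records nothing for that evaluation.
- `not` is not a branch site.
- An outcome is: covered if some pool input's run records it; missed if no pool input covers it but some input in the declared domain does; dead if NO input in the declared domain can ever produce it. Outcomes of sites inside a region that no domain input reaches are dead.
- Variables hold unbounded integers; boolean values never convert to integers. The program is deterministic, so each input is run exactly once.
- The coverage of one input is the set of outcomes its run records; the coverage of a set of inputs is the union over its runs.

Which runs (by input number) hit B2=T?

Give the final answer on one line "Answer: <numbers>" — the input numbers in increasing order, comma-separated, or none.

input #1 (b=-2, d=5, s=1): never hits B2=T
input #2 (b=1, d=0, s=0): hits B2=T
input #3 (b=1, d=4, s=2): hits B2=T
input #4 (b=1, d=2, s=3): hits B2=T
input #5 (b=-2, d=2, s=2): never hits B2=T

Answer: 2, 3, 4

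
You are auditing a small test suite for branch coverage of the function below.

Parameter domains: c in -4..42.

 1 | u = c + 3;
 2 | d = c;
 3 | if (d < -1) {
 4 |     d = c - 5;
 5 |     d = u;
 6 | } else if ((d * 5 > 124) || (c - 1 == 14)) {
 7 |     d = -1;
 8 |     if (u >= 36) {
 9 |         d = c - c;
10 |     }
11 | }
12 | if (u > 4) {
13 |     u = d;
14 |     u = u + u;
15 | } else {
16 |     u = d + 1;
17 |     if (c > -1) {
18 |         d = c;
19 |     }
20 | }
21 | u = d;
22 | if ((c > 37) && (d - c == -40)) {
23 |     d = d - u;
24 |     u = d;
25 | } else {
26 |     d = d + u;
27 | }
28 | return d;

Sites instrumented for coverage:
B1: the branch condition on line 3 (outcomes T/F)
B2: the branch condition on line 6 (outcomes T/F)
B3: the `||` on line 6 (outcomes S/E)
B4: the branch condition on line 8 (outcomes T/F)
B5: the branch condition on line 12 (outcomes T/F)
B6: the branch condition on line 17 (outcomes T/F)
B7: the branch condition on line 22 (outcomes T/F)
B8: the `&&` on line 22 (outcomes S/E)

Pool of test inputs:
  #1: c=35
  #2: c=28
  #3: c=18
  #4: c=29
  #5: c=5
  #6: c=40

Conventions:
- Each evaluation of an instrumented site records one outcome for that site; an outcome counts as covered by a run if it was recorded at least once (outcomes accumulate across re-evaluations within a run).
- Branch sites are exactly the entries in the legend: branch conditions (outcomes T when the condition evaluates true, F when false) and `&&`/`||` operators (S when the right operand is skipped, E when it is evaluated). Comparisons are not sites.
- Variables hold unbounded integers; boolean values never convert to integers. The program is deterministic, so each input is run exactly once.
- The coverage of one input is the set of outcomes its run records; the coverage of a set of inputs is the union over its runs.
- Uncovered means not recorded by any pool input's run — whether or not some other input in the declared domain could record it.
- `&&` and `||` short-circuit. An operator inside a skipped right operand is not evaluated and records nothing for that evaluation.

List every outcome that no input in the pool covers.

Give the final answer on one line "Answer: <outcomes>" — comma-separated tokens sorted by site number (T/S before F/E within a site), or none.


test 1 (c=35) hits B1=F, B2=T, B3=S, B4=T, B5=T, B7=F, B8=S
test 2 (c=28) hits B1=F, B2=T, B3=S, B4=F, B5=T, B7=F, B8=S
test 3 (c=18) hits B1=F, B2=F, B3=E, B5=T, B7=F, B8=S
test 4 (c=29) hits B1=F, B2=T, B3=S, B4=F, B5=T, B7=F, B8=S
test 5 (c=5) hits B1=F, B2=F, B3=E, B5=T, B7=F, B8=S
test 6 (c=40) hits B1=F, B2=T, B3=S, B4=T, B5=T, B7=T, B8=E
union over the pool: B1=F, B2=T, B2=F, B3=S, B3=E, B4=T, B4=F, B5=T, B7=T, B7=F, B8=S, B8=E
uncovered (4 of 16): B1=T, B5=F, B6=T, B6=F
Answer: B1=T, B5=F, B6=T, B6=F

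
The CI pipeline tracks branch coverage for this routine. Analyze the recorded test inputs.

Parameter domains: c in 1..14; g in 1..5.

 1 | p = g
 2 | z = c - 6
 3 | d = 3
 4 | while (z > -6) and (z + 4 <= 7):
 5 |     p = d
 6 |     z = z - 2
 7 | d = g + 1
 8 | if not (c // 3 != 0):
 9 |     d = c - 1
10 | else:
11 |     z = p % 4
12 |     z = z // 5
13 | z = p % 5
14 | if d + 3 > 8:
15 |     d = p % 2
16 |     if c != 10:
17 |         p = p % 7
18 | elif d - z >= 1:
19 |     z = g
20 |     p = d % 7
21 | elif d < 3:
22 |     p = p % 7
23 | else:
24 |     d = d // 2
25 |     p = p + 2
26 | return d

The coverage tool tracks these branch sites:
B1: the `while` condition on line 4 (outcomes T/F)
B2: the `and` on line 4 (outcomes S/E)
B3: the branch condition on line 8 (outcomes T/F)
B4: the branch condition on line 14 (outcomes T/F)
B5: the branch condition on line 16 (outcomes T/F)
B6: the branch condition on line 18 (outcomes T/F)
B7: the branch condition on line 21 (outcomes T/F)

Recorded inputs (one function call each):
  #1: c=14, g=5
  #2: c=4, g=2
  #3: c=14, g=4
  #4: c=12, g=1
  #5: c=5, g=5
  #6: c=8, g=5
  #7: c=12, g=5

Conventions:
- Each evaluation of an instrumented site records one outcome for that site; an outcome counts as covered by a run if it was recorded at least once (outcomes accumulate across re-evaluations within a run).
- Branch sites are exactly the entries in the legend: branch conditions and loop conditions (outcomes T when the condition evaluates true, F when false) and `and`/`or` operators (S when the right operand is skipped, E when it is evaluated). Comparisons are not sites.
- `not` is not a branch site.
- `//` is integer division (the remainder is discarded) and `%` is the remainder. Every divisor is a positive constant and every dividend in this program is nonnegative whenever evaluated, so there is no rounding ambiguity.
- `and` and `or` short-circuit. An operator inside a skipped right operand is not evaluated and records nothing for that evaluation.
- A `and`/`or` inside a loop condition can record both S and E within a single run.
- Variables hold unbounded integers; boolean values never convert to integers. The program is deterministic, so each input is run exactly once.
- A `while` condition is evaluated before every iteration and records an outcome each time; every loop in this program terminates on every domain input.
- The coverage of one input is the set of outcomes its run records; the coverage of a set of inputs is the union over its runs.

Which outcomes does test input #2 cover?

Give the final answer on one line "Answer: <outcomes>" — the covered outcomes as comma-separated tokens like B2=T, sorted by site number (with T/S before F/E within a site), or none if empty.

Simulating input #2 (c=4, g=2) step by step:
  B2->E, B1->T, B2->E, B1->T, B2->S, B1->F, B3->F, B4->F, B6->F, B7->F
distinct outcomes covered: B1=T, B1=F, B2=S, B2=E, B3=F, B4=F, B6=F, B7=F

Answer: B1=T, B1=F, B2=S, B2=E, B3=F, B4=F, B6=F, B7=F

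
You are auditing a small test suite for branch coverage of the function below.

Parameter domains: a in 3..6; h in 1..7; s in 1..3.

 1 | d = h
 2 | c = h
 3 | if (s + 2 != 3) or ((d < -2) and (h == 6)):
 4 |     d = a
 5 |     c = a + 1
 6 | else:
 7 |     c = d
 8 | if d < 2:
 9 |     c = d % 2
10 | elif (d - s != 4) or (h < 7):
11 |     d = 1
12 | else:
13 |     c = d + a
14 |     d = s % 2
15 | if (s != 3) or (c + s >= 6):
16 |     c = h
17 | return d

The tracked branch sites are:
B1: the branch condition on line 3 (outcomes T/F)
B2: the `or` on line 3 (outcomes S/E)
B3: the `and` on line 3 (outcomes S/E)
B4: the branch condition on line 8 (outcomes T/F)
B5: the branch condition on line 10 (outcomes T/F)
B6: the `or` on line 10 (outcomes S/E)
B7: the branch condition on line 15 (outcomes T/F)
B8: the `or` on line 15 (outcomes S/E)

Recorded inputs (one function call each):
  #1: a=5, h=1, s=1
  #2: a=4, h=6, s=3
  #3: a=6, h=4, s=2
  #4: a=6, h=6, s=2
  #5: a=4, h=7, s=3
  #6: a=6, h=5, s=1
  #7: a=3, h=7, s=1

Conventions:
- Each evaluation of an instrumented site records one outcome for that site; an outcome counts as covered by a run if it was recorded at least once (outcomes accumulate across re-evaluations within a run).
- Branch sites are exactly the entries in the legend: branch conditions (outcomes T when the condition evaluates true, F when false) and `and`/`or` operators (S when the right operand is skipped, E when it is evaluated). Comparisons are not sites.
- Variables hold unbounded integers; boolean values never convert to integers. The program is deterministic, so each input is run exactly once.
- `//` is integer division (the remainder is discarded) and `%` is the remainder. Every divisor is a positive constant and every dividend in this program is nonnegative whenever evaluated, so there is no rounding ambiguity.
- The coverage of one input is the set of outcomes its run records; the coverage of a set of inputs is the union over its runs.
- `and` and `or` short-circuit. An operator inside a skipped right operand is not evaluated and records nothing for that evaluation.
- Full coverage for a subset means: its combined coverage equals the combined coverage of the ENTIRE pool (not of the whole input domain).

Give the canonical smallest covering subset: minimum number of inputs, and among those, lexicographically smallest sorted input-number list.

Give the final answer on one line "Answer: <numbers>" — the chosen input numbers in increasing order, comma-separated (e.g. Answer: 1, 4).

input #1 (a=5, h=1, s=1): events B2->E, B3->S, B1->F, B4->T, B8->S, B7->T; covers B1=F, B2=E, B3=S, B4=T, B7=T, B8=S
input #2 (a=4, h=6, s=3): events B2->S, B1->T, B4->F, B6->S, B5->T, B8->E, B7->T; covers B1=T, B2=S, B4=F, B5=T, B6=S, B7=T, B8=E
input #3 (a=6, h=4, s=2): events B2->S, B1->T, B4->F, B6->E, B5->T, B8->S, B7->T; covers B1=T, B2=S, B4=F, B5=T, B6=E, B7=T, B8=S
input #4 (a=6, h=6, s=2): events B2->S, B1->T, B4->F, B6->E, B5->T, B8->S, B7->T; covers B1=T, B2=S, B4=F, B5=T, B6=E, B7=T, B8=S
input #5 (a=4, h=7, s=3): events B2->S, B1->T, B4->F, B6->S, B5->T, B8->E, B7->T; covers B1=T, B2=S, B4=F, B5=T, B6=S, B7=T, B8=E
input #6 (a=6, h=5, s=1): events B2->E, B3->S, B1->F, B4->F, B6->E, B5->T, B8->S, B7->T; covers B1=F, B2=E, B3=S, B4=F, B5=T, B6=E, B7=T, B8=S
input #7 (a=3, h=7, s=1): events B2->E, B3->S, B1->F, B4->F, B6->S, B5->T, B8->S, B7->T; covers B1=F, B2=E, B3=S, B4=F, B5=T, B6=S, B7=T, B8=S
pool-wide coverage (13 outcomes): B1=T, B1=F, B2=S, B2=E, B3=S, B4=T, B4=F, B5=T, B6=S, B6=E, B7=T, B8=S, B8=E
size 1 is not enough: best union over all size-1 subsets is 8/13
size 2 is not enough: best union over all size-2 subsets is 12/13
at size 3, {1, 2, 3} reaches all 13 outcomes; every lexicographically earlier size-3 subset fails

Answer: 1, 2, 3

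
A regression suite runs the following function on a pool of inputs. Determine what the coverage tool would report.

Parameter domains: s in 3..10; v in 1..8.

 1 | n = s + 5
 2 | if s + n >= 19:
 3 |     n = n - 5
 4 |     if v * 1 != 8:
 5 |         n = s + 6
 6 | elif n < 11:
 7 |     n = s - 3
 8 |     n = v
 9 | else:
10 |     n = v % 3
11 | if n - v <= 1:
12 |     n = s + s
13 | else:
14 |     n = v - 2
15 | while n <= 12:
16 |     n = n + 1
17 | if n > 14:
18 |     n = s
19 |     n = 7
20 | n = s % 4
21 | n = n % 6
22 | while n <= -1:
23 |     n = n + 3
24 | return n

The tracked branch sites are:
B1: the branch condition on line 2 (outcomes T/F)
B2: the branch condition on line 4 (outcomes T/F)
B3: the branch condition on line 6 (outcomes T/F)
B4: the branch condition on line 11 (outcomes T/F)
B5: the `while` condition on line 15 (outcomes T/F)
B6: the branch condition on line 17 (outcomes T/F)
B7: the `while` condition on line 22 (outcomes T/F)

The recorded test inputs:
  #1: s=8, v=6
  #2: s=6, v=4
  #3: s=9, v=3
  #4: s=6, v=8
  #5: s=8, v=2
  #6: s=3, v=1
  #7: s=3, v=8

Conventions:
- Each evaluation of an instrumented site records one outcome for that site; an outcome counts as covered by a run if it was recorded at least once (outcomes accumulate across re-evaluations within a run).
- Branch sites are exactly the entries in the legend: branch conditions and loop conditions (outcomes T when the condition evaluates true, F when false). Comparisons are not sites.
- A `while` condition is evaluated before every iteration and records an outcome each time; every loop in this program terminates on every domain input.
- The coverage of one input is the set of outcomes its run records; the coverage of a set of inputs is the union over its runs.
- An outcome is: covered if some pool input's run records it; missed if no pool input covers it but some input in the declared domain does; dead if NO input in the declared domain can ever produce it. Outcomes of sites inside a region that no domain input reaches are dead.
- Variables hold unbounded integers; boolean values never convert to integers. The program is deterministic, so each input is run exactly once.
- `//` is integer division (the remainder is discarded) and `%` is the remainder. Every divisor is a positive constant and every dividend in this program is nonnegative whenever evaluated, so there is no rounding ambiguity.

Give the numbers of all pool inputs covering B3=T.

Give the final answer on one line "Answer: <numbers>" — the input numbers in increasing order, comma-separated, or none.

input #1 (s=8, v=6): never hits B3=T
input #2 (s=6, v=4): never hits B3=T
input #3 (s=9, v=3): never hits B3=T
input #4 (s=6, v=8): never hits B3=T
input #5 (s=8, v=2): never hits B3=T
input #6 (s=3, v=1): hits B3=T
input #7 (s=3, v=8): hits B3=T

Answer: 6, 7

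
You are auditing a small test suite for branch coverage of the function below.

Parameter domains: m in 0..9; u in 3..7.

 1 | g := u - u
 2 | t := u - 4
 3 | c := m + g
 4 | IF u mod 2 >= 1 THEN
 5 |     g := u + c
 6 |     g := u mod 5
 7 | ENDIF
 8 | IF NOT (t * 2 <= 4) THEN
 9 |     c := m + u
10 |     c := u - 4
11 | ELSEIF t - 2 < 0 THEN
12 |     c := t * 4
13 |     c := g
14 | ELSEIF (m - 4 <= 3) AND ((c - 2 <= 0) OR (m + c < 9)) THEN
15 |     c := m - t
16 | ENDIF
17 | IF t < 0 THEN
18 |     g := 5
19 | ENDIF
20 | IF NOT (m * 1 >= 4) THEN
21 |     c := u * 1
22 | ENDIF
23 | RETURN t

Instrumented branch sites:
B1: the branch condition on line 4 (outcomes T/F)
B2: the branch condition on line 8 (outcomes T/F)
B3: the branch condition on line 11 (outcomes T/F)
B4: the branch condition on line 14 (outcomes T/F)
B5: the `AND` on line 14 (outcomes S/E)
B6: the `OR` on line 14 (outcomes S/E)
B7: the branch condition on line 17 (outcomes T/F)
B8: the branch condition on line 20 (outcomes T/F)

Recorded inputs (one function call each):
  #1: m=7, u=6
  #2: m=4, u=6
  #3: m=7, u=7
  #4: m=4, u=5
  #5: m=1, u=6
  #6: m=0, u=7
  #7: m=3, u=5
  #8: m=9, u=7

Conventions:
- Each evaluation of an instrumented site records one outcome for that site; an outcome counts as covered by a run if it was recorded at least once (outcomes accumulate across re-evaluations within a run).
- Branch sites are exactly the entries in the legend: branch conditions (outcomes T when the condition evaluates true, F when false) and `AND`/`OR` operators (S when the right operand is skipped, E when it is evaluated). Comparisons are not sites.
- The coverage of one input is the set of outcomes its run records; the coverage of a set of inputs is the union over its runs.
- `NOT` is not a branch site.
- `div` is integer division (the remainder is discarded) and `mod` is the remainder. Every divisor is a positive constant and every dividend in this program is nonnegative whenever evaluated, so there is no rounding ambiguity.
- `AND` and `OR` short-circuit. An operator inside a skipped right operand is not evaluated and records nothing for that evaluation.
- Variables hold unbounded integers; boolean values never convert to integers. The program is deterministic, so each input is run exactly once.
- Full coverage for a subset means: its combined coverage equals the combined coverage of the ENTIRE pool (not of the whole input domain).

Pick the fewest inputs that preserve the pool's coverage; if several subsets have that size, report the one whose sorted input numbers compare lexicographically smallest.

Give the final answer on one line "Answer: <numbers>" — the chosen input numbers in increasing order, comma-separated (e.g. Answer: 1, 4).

input #1, m=7, u=6: events B1->F, B2->F, B3->F, B5->E, B6->E, B4->F, B7->F, B8->F; outcomes B1=F, B2=F, B3=F, B4=F, B5=E, B6=E, B7=F, B8=F
input #2, m=4, u=6: events B1->F, B2->F, B3->F, B5->E, B6->E, B4->T, B7->F, B8->F; outcomes B1=F, B2=F, B3=F, B4=T, B5=E, B6=E, B7=F, B8=F
input #3, m=7, u=7: events B1->T, B2->T, B7->F, B8->F; outcomes B1=T, B2=T, B7=F, B8=F
input #4, m=4, u=5: events B1->T, B2->F, B3->T, B7->F, B8->F; outcomes B1=T, B2=F, B3=T, B7=F, B8=F
input #5, m=1, u=6: events B1->F, B2->F, B3->F, B5->E, B6->S, B4->T, B7->F, B8->T; outcomes B1=F, B2=F, B3=F, B4=T, B5=E, B6=S, B7=F, B8=T
input #6, m=0, u=7: events B1->T, B2->T, B7->F, B8->T; outcomes B1=T, B2=T, B7=F, B8=T
input #7, m=3, u=5: events B1->T, B2->F, B3->T, B7->F, B8->T; outcomes B1=T, B2=F, B3=T, B7=F, B8=T
input #8, m=9, u=7: events B1->T, B2->T, B7->F, B8->F; outcomes B1=T, B2=T, B7=F, B8=F
together the pool reaches 14 outcomes: B1=T, B1=F, B2=T, B2=F, B3=T, B3=F, B4=T, B4=F, B5=E, B6=S, B6=E, B7=F, B8=T, B8=F
every size-1 subset falls short of the 14 outcomes (best: 8/14)
every size-2 subset falls short of the 14 outcomes (best: 11/14)
every size-3 subset falls short of the 14 outcomes (best: 13/14)
size 4: inputs {1, 3, 4, 5} cover all 14 outcomes, and no lexicographically smaller subset of this size does

Answer: 1, 3, 4, 5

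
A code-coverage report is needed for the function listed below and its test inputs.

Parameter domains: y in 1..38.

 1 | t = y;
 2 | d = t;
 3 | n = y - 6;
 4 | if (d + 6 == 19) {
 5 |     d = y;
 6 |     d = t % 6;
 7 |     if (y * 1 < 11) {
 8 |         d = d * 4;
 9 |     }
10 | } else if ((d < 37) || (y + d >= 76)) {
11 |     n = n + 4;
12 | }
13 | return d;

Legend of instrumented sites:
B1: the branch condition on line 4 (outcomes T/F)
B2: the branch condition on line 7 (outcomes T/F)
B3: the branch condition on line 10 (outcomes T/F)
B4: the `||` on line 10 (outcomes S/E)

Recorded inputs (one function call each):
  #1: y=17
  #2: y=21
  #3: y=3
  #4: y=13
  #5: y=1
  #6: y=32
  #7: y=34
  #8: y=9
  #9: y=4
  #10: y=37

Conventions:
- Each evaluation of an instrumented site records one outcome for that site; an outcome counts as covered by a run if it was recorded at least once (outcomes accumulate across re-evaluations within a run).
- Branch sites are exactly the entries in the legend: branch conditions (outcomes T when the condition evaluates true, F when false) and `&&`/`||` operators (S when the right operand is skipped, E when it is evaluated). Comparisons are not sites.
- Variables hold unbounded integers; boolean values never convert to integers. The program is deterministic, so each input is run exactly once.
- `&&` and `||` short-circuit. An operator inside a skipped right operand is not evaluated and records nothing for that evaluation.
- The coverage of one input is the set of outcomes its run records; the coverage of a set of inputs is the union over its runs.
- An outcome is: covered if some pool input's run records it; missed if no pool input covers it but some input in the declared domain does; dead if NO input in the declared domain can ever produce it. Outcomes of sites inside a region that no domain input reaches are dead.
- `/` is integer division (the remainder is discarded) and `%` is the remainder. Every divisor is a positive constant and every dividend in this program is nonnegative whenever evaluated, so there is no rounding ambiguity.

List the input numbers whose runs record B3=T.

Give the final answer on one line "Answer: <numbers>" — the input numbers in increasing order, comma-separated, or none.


input #1 (y=17): hits B3=T
input #2 (y=21): hits B3=T
input #3 (y=3): hits B3=T
input #4 (y=13): never hits B3=T
input #5 (y=1): hits B3=T
input #6 (y=32): hits B3=T
input #7 (y=34): hits B3=T
input #8 (y=9): hits B3=T
input #9 (y=4): hits B3=T
input #10 (y=37): never hits B3=T
Answer: 1, 2, 3, 5, 6, 7, 8, 9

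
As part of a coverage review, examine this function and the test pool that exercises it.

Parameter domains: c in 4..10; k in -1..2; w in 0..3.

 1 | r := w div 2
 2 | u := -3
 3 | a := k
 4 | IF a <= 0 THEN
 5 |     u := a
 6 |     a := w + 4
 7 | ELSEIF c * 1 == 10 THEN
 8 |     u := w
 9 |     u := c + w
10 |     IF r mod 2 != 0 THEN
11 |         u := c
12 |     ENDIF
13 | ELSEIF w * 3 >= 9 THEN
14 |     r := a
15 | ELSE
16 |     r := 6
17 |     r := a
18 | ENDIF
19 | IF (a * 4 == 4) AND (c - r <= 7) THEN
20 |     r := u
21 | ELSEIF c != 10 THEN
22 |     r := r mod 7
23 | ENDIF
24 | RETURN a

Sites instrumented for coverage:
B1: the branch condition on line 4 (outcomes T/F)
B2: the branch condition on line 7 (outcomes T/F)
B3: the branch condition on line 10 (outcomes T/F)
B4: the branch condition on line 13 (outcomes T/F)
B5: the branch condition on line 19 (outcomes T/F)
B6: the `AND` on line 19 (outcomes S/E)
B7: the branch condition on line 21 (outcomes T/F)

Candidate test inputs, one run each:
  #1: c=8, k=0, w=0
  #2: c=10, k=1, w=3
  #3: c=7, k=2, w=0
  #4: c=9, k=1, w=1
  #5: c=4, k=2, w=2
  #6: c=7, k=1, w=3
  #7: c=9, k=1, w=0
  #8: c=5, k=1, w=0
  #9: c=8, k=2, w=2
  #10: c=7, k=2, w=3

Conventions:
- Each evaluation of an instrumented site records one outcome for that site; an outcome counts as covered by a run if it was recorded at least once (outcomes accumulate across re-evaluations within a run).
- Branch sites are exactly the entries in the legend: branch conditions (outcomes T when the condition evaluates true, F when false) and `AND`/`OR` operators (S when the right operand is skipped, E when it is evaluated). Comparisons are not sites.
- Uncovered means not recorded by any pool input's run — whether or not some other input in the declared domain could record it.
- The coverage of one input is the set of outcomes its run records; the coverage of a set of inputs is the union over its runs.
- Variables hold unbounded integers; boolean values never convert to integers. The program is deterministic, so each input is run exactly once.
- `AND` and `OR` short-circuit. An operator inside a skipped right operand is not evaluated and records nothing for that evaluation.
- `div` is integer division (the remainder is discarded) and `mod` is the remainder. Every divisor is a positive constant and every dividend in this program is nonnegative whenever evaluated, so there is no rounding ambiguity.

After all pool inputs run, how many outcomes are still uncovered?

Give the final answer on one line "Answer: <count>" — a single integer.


#1 (c=8, k=0, w=0) -> B1->T, B6->S, B5->F, B7->T; covered: B1=T, B5=F, B6=S, B7=T
#2 (c=10, k=1, w=3) -> B1->F, B2->T, B3->T, B6->E, B5->F, B7->F; covered: B1=F, B2=T, B3=T, B5=F, B6=E, B7=F
#3 (c=7, k=2, w=0) -> B1->F, B2->F, B4->F, B6->S, B5->F, B7->T; covered: B1=F, B2=F, B4=F, B5=F, B6=S, B7=T
#4 (c=9, k=1, w=1) -> B1->F, B2->F, B4->F, B6->E, B5->F, B7->T; covered: B1=F, B2=F, B4=F, B5=F, B6=E, B7=T
#5 (c=4, k=2, w=2) -> B1->F, B2->F, B4->F, B6->S, B5->F, B7->T; covered: B1=F, B2=F, B4=F, B5=F, B6=S, B7=T
#6 (c=7, k=1, w=3) -> B1->F, B2->F, B4->T, B6->E, B5->T; covered: B1=F, B2=F, B4=T, B5=T, B6=E
#7 (c=9, k=1, w=0) -> B1->F, B2->F, B4->F, B6->E, B5->F, B7->T; covered: B1=F, B2=F, B4=F, B5=F, B6=E, B7=T
#8 (c=5, k=1, w=0) -> B1->F, B2->F, B4->F, B6->E, B5->T; covered: B1=F, B2=F, B4=F, B5=T, B6=E
#9 (c=8, k=2, w=2) -> B1->F, B2->F, B4->F, B6->S, B5->F, B7->T; covered: B1=F, B2=F, B4=F, B5=F, B6=S, B7=T
#10 (c=7, k=2, w=3) -> B1->F, B2->F, B4->T, B6->S, B5->F, B7->T; covered: B1=F, B2=F, B4=T, B5=F, B6=S, B7=T
union over the pool: B1=T, B1=F, B2=T, B2=F, B3=T, B4=T, B4=F, B5=T, B5=F, B6=S, B6=E, B7=T, B7=F
uncovered (1 of 14): B3=F
Answer: 1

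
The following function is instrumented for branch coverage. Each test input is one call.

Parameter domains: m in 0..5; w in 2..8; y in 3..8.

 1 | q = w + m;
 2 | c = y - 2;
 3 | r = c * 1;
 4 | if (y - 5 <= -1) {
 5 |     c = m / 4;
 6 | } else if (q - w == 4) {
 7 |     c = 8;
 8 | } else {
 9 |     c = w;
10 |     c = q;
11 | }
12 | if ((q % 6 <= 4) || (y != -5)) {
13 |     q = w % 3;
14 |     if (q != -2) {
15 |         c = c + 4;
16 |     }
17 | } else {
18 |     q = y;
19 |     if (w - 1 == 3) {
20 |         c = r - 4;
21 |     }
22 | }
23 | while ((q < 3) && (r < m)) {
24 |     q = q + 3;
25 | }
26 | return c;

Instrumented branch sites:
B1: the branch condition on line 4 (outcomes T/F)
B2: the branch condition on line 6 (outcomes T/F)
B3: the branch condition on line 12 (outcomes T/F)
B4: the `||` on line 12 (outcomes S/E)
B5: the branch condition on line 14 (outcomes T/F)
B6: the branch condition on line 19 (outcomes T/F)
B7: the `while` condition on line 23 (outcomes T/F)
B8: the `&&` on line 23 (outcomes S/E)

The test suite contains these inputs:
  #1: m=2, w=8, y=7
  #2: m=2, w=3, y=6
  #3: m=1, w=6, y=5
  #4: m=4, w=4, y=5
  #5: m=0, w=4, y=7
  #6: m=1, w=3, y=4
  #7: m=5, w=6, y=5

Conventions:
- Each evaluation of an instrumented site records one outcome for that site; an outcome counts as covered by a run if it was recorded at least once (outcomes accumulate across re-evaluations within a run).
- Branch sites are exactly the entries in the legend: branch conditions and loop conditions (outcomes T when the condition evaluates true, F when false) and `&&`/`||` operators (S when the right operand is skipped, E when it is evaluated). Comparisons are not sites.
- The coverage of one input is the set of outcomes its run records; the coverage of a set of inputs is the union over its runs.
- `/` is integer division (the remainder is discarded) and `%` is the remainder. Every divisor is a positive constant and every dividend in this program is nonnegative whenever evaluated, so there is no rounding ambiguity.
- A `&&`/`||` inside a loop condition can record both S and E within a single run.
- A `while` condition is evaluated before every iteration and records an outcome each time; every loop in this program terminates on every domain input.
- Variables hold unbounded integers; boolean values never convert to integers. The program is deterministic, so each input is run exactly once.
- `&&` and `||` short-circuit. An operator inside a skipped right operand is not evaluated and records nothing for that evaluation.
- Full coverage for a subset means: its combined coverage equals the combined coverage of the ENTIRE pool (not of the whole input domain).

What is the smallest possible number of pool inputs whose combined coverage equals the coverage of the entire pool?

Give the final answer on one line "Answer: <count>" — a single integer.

input #1 (m=2, w=8, y=7): events B1->F, B2->F, B4->S, B3->T, B5->T, B8->E, B7->F; covers B1=F, B2=F, B3=T, B4=S, B5=T, B7=F, B8=E
input #2 (m=2, w=3, y=6): events B1->F, B2->F, B4->E, B3->T, B5->T, B8->E, B7->F; covers B1=F, B2=F, B3=T, B4=E, B5=T, B7=F, B8=E
input #3 (m=1, w=6, y=5): events B1->F, B2->F, B4->S, B3->T, B5->T, B8->E, B7->F; covers B1=F, B2=F, B3=T, B4=S, B5=T, B7=F, B8=E
input #4 (m=4, w=4, y=5): events B1->F, B2->T, B4->S, B3->T, B5->T, B8->E, B7->T, B8->S, B7->F; covers B1=F, B2=T, B3=T, B4=S, B5=T, B7=T, B7=F, B8=S, B8=E
input #5 (m=0, w=4, y=7): events B1->F, B2->F, B4->S, B3->T, B5->T, B8->E, B7->F; covers B1=F, B2=F, B3=T, B4=S, B5=T, B7=F, B8=E
input #6 (m=1, w=3, y=4): events B1->T, B4->S, B3->T, B5->T, B8->E, B7->F; covers B1=T, B3=T, B4=S, B5=T, B7=F, B8=E
input #7 (m=5, w=6, y=5): events B1->F, B2->F, B4->E, B3->T, B5->T, B8->E, B7->T, B8->S, B7->F; covers B1=F, B2=F, B3=T, B4=E, B5=T, B7=T, B7=F, B8=S, B8=E
union over all inputs: B1=T, B1=F, B2=T, B2=F, B3=T, B4=S, B4=E, B5=T, B7=T, B7=F, B8=S, B8=E (12 outcomes)
every size-1 subset falls short of the 12 outcomes (best: 9/12)
every size-2 subset falls short of the 12 outcomes (best: 11/12)
the canonical winner is {2, 4, 6}: size 3, full 12-outcome coverage, earliest index list among size-3 covers

Answer: 3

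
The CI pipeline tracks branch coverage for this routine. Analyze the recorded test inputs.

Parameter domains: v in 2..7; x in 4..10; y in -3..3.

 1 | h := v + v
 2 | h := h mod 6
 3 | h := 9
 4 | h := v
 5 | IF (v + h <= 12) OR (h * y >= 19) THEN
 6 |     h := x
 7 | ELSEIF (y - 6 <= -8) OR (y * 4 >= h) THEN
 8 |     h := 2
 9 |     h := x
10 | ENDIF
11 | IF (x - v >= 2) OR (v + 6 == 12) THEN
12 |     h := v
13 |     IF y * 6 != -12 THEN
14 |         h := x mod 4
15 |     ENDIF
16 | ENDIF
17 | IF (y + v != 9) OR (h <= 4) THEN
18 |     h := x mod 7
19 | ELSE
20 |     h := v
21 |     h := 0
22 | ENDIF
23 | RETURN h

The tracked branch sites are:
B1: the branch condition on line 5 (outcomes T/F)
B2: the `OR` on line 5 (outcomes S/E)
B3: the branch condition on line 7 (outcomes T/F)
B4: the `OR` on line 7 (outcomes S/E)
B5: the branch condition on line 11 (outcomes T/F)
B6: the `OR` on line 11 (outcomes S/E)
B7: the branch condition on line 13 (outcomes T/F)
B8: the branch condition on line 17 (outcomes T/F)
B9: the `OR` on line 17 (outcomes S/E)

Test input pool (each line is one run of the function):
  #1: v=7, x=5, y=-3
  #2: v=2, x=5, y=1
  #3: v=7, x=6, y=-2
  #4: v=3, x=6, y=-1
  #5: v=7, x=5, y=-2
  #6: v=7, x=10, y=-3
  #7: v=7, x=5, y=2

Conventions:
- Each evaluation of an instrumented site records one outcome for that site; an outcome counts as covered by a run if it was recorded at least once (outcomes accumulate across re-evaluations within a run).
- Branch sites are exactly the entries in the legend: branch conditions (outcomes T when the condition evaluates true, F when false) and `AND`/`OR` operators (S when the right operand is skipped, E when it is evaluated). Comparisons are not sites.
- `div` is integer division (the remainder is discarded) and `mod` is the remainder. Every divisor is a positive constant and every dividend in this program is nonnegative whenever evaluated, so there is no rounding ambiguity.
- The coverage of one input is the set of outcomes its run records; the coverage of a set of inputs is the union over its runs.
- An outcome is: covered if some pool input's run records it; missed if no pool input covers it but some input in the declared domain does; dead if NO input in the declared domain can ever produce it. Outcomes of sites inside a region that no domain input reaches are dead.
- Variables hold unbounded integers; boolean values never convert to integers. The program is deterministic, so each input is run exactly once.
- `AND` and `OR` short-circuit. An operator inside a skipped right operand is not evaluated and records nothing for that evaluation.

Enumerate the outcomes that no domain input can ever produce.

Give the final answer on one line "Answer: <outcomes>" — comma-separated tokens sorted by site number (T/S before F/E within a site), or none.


running all 294 domain inputs and tallying outcomes:
  reachable outcomes have witnesses, e.g. B1=T (e.g. v=2, x=4, y=-3), B1=F (e.g. v=7, x=4, y=-3), B2=S (e.g. v=2, x=4, y=-3), B2=E (e.g. v=7, x=4, y=-3)
Answer: none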